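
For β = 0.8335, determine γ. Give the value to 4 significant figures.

γ ≈ 1.810

γ = 1/√(1 − β²) = 1/√(1 − 0.8335²) = 1/√(0.305278) = 1.810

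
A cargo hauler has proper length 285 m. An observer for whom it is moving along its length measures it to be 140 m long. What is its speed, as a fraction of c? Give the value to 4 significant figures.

β ≈ 0.8710

γ = L₀/L = 285/140 = 2.03571
β = √(1 − 1/γ²) = 0.8710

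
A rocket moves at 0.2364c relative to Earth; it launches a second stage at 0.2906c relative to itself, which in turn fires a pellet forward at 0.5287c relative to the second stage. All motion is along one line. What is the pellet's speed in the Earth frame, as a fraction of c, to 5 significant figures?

Compose boost 2: (0.2906 + 0.2364)/(1 + 0.2906×0.2364) = 0.52700/1.068698 = 0.4931235
Compose boost 3: (0.5287 + 0.4931235)/(1 + 0.5287×0.4931235) = 1.021823/1.260714 = 0.81051

u ≈ 0.81051c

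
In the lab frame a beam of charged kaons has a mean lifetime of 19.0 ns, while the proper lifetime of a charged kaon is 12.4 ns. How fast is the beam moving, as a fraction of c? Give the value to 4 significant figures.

β ≈ 0.7577

γ = Δt/τ₀ = 19.0/12.4 = 1.53226
β = √(1 − 1/γ²) = √(1 − 1/1.53226²) = 0.7577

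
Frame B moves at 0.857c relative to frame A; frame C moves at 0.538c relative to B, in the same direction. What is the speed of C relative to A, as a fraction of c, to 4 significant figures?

Compose boost 2: (0.538 + 0.857)/(1 + 0.538×0.857) = 1.395/1.46107 = 0.9548

u ≈ 0.9548c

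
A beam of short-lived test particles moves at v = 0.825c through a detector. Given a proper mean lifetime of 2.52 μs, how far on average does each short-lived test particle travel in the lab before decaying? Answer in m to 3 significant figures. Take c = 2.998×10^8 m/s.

d ≈ 1100 m

γ = 1/√(1 − 0.825²) = 1.7695
Dilated lifetime: Δt = γτ₀ = 1.7695 × 2.52 μs = 4.4591 μs
d = vΔt = 0.825c × 4.4591 μs = 2.4734×10^8 m/s × 4.4591×10^-6 s = 1100 m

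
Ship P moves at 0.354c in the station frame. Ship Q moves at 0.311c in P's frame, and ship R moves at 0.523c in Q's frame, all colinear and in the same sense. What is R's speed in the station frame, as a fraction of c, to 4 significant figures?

u ≈ 0.8544c

Compose boost 2: (0.311 + 0.354)/(1 + 0.311×0.354) = 0.6650/1.11009 = 0.599048
Compose boost 3: (0.523 + 0.599048)/(1 + 0.523×0.599048) = 1.12205/1.31330 = 0.8544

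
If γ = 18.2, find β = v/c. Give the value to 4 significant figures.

β = √(1 − 1/γ²) = √(1 − 1/18.2²) = √(0.996981) = 0.9985

β ≈ 0.9985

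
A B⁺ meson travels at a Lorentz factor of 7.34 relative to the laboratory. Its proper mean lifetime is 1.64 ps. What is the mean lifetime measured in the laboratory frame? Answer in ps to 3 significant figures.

Δt ≈ 12.0 ps

γ = 7.34 (given)
Time dilation: Δt = γτ₀ = 7.34 × 1.64 ps = 12.0 ps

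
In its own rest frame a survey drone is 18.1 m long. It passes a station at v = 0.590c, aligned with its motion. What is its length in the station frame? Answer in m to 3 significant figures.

γ = 1/√(1 − 0.590²) = 1.2385
Length contraction: L = L₀/γ = 18.1/1.2385 = 14.6 m

L ≈ 14.6 m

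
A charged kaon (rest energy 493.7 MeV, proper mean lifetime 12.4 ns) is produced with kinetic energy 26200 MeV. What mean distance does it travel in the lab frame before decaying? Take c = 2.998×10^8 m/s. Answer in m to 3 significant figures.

d ≈ 201 m

γ = 1 + K/(m₀c²) = 1 + 26200/493.7 = 54.069
β = √(1 − 1/γ²) = 0.99983
Dilated lifetime: γτ₀ = 54.069 × 12.4 ns = 670.45 ns
d = βc·γτ₀ = 0.99983 × (2.998×10^8 m/s) × 6.7045×10^-7 s = 201 m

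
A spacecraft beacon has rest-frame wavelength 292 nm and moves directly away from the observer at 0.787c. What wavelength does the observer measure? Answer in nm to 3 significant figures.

Relativistic Doppler: λ_obs = λ_src √((1+β)/(1−β))
= 292 × √(1.7870/0.21300) = 292 × 2.8965 = 846 nm

λ_obs ≈ 846 nm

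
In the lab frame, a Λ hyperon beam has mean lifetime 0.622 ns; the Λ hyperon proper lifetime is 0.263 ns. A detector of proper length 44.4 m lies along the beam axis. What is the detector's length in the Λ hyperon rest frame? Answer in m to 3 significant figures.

L ≈ 18.8 m

Time dilation ⇒ γ = Δt/τ₀ = 0.622/0.263 = 2.3650
Length contraction: L = L₀/γ = 44.4/2.3650 = 18.8 m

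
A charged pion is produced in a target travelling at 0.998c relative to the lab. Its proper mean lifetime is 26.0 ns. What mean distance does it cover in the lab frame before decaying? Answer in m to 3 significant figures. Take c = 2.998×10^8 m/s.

d ≈ 123 m

γ = 1/√(1 − 0.998²) = 15.819
Dilated lifetime: Δt = γτ₀ = 15.819 × 26.0 ns = 411.30 ns
d = vΔt = 0.998c × 411.30 ns = 2.9920×10^8 m/s × 4.1130×10^-7 s = 123 m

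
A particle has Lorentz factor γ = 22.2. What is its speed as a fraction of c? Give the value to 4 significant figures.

β = √(1 − 1/γ²) = √(1 − 1/22.2²) = √(0.997971) = 0.9990

β ≈ 0.9990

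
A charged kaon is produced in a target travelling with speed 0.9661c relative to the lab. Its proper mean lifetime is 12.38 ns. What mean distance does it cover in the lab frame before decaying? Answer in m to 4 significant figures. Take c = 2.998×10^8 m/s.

γ = 1/√(1 − 0.9661²) = 3.87344
Dilated lifetime: Δt = γτ₀ = 3.87344 × 12.38 ns = 47.9532 ns
d = vΔt = 0.9661c × 47.9532 ns = 2.89637×10^8 m/s × 4.79532×10^-8 s = 13.89 m

d ≈ 13.89 m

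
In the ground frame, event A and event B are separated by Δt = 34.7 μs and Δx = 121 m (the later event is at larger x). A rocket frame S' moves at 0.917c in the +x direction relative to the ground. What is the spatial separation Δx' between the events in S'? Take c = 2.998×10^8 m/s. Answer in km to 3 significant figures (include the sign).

γ = 1/√(1 − 0.917²) = 2.5070
Δx' = γ(Δx − vΔt) = 2.5070 × (121 m − 0.917×(2.998×10^8 m/s)×34.7×10^-6 s)
= 2.5070 × (-9418.6 m) = -23.6 km

Δx' ≈ -23.6 km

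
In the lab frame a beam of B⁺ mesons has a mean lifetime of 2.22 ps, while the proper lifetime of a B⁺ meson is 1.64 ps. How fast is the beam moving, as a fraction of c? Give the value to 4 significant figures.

γ = Δt/τ₀ = 2.22/1.64 = 1.35366
β = √(1 − 1/γ²) = √(1 − 1/1.35366²) = 0.6740

β ≈ 0.6740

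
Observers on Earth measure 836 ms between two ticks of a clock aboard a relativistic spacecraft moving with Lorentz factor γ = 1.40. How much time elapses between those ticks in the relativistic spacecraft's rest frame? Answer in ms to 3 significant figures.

τ₀ ≈ 597 ms

γ = 1.40 (given)
Proper time: τ₀ = Δt/γ = 836/1.40 = 597 ms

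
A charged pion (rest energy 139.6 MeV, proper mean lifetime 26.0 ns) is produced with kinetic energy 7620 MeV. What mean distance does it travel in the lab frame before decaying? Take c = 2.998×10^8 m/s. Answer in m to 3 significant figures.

γ = 1 + K/(m₀c²) = 1 + 7620/139.6 = 55.585
β = √(1 − 1/γ²) = 0.99984
Dilated lifetime: γτ₀ = 55.585 × 26.0 ns = 1445.2 ns
d = βc·γτ₀ = 0.99984 × (2.998×10^8 m/s) × 1.4452×10^-6 s = 433 m

d ≈ 433 m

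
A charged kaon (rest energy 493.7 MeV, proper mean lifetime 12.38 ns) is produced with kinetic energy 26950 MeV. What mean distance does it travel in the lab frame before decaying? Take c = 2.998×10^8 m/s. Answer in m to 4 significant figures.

d ≈ 206.3 m

γ = 1 + K/(m₀c²) = 1 + 26950/493.7 = 55.5878
β = √(1 − 1/γ²) = 0.999838
Dilated lifetime: γτ₀ = 55.5878 × 12.38 ns = 688.177 ns
d = βc·γτ₀ = 0.999838 × (2.998×10^8 m/s) × 6.88177×10^-7 s = 206.3 m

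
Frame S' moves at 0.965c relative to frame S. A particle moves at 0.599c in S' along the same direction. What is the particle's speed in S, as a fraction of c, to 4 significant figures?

Relativistic velocity addition: u = (u' + v)/(1 + u'v/c²)
= (0.599 + 0.965)/(1 + 0.599×0.965) = 1.564/1.57803 = 0.9911

u ≈ 0.9911c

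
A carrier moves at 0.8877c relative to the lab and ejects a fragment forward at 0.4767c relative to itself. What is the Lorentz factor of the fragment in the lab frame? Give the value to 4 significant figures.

u_lab = (0.4767 + 0.8877)/(1 + 0.4767×0.8877) = 1.3644/1.423167 = 0.9587072
γ = 1/√(1 − 0.9587072²) = 3.516

γ ≈ 3.516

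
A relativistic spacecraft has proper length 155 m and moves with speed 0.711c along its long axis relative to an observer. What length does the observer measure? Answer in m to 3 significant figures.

L ≈ 109 m

γ = 1/√(1 − 0.711²) = 1.4221
Length contraction: L = L₀/γ = 155/1.4221 = 109 m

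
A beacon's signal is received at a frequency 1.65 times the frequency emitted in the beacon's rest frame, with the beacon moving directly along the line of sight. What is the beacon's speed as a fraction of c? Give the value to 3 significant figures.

f_obs/f_src = √((1+β)/(1−β)) = 1.65  ⇒  (1+β)/(1−β) = 2.7225
β = |1 − D²|/(1 + D²) = |1 − 2.7225|/(1 + 2.7225) = 0.463

β ≈ 0.463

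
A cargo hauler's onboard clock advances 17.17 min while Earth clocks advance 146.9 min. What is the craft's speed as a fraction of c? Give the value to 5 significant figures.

γ = Δt/τ₀ = 146.9/17.17 = 8.555620
β = √(1 − 1/γ²) = √(1 − 1/8.555620²) = 0.99315

β ≈ 0.99315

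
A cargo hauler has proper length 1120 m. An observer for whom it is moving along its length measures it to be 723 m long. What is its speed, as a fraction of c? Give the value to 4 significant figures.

β ≈ 0.7637

γ = L₀/L = 1120/723 = 1.54910
β = √(1 − 1/γ²) = 0.7637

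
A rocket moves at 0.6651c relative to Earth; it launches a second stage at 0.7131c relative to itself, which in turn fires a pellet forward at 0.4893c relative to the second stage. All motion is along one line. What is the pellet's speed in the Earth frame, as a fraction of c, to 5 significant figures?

u ≈ 0.97716c

Compose boost 2: (0.7131 + 0.6651)/(1 + 0.7131×0.6651) = 1.3782/1.474283 = 0.9348274
Compose boost 3: (0.4893 + 0.9348274)/(1 + 0.4893×0.9348274) = 1.424127/1.457411 = 0.97716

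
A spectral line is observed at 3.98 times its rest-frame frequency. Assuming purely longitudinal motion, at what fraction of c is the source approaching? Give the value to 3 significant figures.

β ≈ 0.881

f_obs/f_src = √((1+β)/(1−β)) = 3.98  ⇒  (1+β)/(1−β) = 15.840
β = |1 − D²|/(1 + D²) = |1 − 15.840|/(1 + 15.840) = 0.881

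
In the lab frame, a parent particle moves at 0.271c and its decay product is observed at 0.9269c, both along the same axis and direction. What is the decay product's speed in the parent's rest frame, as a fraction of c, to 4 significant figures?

u' ≈ 0.8759c

Inverse velocity addition: u' = (u − v)/(1 − uv/c²)
= (0.9269 − 0.271)/(1 − 0.9269×0.271) = 0.6559/0.748810 = 0.8759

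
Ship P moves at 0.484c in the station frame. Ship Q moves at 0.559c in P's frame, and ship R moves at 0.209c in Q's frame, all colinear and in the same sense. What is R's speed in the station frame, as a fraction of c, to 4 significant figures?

Compose boost 2: (0.559 + 0.484)/(1 + 0.559×0.484) = 1.043/1.27056 = 0.820900
Compose boost 3: (0.209 + 0.820900)/(1 + 0.209×0.820900) = 1.02990/1.17157 = 0.8791

u ≈ 0.8791c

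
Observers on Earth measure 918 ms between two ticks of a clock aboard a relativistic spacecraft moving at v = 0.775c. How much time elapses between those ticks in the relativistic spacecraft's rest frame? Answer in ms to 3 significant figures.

γ = 1/√(1 − 0.775²) = 1.5824
Proper time: τ₀ = Δt/γ = 918/1.5824 = 580 ms

τ₀ ≈ 580 ms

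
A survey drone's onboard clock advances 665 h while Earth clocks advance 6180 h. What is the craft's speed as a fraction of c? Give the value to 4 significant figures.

β ≈ 0.9942

γ = Δt/τ₀ = 6180/665 = 9.29323
β = √(1 − 1/γ²) = √(1 − 1/9.29323²) = 0.9942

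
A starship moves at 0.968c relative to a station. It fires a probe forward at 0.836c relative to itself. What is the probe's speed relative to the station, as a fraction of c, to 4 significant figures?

Relativistic velocity addition: u = (u' + v)/(1 + u'v/c²)
= (0.836 + 0.968)/(1 + 0.836×0.968) = 1.804/1.80925 = 0.9971

u ≈ 0.9971c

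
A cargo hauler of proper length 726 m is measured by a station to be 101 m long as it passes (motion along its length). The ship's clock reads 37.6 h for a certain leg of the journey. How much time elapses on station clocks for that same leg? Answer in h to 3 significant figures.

Δt ≈ 270 h

Length contraction ⇒ γ = L₀/L = 726/101 = 7.1881
Time dilation: Δt = γτ₀ = 7.1881 × 37.6 h = 270 h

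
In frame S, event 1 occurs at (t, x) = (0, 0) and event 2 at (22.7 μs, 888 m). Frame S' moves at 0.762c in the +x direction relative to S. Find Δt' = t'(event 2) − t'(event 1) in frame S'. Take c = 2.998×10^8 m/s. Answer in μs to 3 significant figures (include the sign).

Δt' ≈ 31.6 μs

γ = 1/√(1 − 0.762²) = 1.5442
Δt' = γ(Δt − vΔx/c²) = 1.5442 × (22.7 μs − 0.762×888 m / (2.998×10^8 m/s))
= 1.5442 × (20.443 μs) = 31.6 μs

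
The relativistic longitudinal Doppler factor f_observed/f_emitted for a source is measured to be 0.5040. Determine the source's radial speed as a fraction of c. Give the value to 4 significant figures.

f_obs/f_src = √((1−β)/(1+β)) = 0.5040  ⇒  (1−β)/(1+β) = 0.254016
β = |1 − D²|/(1 + D²) = |1 − 0.254016|/(1 + 0.254016) = 0.5949

β ≈ 0.5949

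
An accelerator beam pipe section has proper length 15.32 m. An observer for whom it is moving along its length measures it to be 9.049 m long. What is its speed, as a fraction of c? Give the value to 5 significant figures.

γ = L₀/L = 15.32/9.049 = 1.693005
β = √(1 − 1/γ²) = 0.80692

β ≈ 0.80692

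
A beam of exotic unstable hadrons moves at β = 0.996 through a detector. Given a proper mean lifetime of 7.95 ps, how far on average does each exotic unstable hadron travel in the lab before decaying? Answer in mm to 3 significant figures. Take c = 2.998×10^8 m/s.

d ≈ 26.6 mm

γ = 1/√(1 − 0.996²) = 11.192
Dilated lifetime: Δt = γτ₀ = 11.192 × 7.95 ps = 88.973 ps
d = vΔt = 0.996c × 88.973 ps = 2.9860×10^8 m/s × 8.8973×10^-11 s = 26.6 mm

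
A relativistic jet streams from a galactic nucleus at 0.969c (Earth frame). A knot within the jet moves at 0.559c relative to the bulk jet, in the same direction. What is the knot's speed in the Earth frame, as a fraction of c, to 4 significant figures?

Relativistic velocity addition: u = (u' + v)/(1 + u'v/c²)
= (0.559 + 0.969)/(1 + 0.559×0.969) = 1.528/1.54167 = 0.9911

u ≈ 0.9911c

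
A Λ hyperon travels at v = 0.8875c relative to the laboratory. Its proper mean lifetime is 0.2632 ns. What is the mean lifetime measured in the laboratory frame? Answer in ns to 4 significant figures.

Δt ≈ 0.5712 ns

γ = 1/√(1 − 0.8875²) = 2.17010
Time dilation: Δt = γτ₀ = 2.17010 × 0.2632 ns = 0.5712 ns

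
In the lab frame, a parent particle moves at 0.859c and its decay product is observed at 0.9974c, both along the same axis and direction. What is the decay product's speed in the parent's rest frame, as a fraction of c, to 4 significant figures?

u' ≈ 0.9663c

Inverse velocity addition: u' = (u − v)/(1 − uv/c²)
= (0.9974 − 0.859)/(1 − 0.9974×0.859) = 0.1384/0.143233 = 0.9663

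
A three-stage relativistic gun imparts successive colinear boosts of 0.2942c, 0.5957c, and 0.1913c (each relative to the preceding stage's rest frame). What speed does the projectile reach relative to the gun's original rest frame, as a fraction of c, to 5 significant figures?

u ≈ 0.82849c

Compose boost 2: (0.5957 + 0.2942)/(1 + 0.5957×0.2942) = 0.88990/1.175255 = 0.7571974
Compose boost 3: (0.1913 + 0.7571974)/(1 + 0.1913×0.7571974) = 0.9484974/1.144852 = 0.82849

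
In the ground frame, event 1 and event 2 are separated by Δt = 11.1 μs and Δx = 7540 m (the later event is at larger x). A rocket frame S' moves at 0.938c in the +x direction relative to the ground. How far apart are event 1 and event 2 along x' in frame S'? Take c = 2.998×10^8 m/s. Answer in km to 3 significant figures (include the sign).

Δx' ≈ 12.7 km

γ = 1/√(1 − 0.938²) = 2.8849
Δx' = γ(Δx − vΔt) = 2.8849 × (7540 m − 0.938×(2.998×10^8 m/s)×11.1×10^-6 s)
= 2.8849 × (4418.5 m) = 12.7 km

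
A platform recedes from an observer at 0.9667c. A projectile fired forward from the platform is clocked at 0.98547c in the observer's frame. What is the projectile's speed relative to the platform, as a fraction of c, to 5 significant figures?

u' ≈ 0.39644c

Inverse velocity addition: u' = (u − v)/(1 − uv/c²)
= (0.98547 − 0.9667)/(1 − 0.98547×0.9667) = 0.018770/0.04734615 = 0.39644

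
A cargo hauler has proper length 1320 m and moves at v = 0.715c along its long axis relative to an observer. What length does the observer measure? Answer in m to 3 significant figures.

L ≈ 923 m

γ = 1/√(1 − 0.715²) = 1.4304
Length contraction: L = L₀/γ = 1320/1.4304 = 923 m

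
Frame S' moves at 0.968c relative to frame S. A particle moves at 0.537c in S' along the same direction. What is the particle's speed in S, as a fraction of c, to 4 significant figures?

Relativistic velocity addition: u = (u' + v)/(1 + u'v/c²)
= (0.537 + 0.968)/(1 + 0.537×0.968) = 1.505/1.51982 = 0.9903

u ≈ 0.9903c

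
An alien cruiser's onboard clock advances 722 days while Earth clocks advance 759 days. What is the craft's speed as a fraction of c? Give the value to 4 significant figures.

β ≈ 0.3084

γ = Δt/τ₀ = 759/722 = 1.05125
β = √(1 − 1/γ²) = √(1 − 1/1.05125²) = 0.3084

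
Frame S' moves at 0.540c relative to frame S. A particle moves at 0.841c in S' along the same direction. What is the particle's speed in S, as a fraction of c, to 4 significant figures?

u ≈ 0.9497c

Relativistic velocity addition: u = (u' + v)/(1 + u'v/c²)
= (0.841 + 0.540)/(1 + 0.841×0.540) = 1.381/1.45414 = 0.9497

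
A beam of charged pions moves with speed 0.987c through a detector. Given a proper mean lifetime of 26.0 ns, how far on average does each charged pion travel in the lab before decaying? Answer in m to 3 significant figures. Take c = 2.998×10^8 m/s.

d ≈ 47.9 m

γ = 1/√(1 − 0.987²) = 6.2220
Dilated lifetime: Δt = γτ₀ = 6.2220 × 26.0 ns = 161.77 ns
d = vΔt = 0.987c × 161.77 ns = 2.9590×10^8 m/s × 1.6177×10^-7 s = 47.9 m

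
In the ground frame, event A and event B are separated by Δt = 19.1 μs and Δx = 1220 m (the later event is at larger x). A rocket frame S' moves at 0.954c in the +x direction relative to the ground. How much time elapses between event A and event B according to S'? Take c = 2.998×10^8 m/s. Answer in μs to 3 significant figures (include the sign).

γ = 1/√(1 − 0.954²) = 3.3355
Δt' = γ(Δt − vΔx/c²) = 3.3355 × (19.1 μs − 0.954×1220 m / (2.998×10^8 m/s))
= 3.3355 × (15.218 μs) = 50.8 μs

Δt' ≈ 50.8 μs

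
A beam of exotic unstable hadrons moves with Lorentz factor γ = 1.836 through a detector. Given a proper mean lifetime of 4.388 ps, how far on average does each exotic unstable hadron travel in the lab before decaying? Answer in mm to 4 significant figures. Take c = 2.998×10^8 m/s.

d ≈ 2.026 mm

β = √(1 − 1/γ²) = √(1 − 1/1.836²) = 0.838655
Dilated lifetime: Δt = γτ₀ = 1.836 × 4.388 ps = 8.05637 ps
d = vΔt = 0.838655c × 8.05637 ps = 2.51429×10^8 m/s × 8.05637×10^-12 s = 2.026 mm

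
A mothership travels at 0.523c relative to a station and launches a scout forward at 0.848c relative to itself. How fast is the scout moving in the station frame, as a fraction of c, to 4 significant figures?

u ≈ 0.9498c

Compose boost 2: (0.848 + 0.523)/(1 + 0.848×0.523) = 1.371/1.44350 = 0.9498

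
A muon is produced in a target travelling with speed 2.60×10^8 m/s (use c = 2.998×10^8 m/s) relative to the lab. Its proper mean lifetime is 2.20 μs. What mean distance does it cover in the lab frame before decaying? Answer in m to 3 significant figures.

d ≈ 1150 m

β = v/c = 2.60×10^8 / 2.998×10^8 = 0.86724
γ = 1/√(1 − 0.86724²) = 2.0085
Dilated lifetime: Δt = γτ₀ = 2.0085 × 2.20 μs = 4.4187 μs
d = vΔt = 0.86724c × 4.4187 μs = 2.6000×10^8 m/s × 4.4187×10^-6 s = 1150 m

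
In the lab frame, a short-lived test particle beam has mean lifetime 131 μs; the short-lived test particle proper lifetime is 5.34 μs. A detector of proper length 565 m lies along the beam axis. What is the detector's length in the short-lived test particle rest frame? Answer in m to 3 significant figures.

Time dilation ⇒ γ = Δt/τ₀ = 131/5.34 = 24.532
Length contraction: L = L₀/γ = 565/24.532 = 23.0 m

L ≈ 23.0 m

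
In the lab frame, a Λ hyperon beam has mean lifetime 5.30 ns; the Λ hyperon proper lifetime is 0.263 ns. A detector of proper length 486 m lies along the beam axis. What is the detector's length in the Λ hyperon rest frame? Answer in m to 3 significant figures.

Time dilation ⇒ γ = Δt/τ₀ = 5.30/0.263 = 20.152
Length contraction: L = L₀/γ = 486/20.152 = 24.1 m

L ≈ 24.1 m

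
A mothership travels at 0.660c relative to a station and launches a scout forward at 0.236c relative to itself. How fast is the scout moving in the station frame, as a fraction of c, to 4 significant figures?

Compose boost 2: (0.236 + 0.660)/(1 + 0.236×0.660) = 0.8960/1.15576 = 0.7752

u ≈ 0.7752c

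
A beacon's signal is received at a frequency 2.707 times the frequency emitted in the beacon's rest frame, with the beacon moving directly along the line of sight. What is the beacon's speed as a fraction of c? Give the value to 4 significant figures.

β ≈ 0.7598

f_obs/f_src = √((1+β)/(1−β)) = 2.707  ⇒  (1+β)/(1−β) = 7.32785
β = |1 − D²|/(1 + D²) = |1 − 7.32785|/(1 + 7.32785) = 0.7598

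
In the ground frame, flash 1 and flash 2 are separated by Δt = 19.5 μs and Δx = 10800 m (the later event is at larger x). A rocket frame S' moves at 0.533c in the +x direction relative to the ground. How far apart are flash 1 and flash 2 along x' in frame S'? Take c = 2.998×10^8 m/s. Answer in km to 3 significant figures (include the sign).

γ = 1/√(1 − 0.533²) = 1.1819
Δx' = γ(Δx − vΔt) = 1.1819 × (10800 m − 0.533×(2.998×10^8 m/s)×19.5×10^-6 s)
= 1.1819 × (7684.0 m) = 9.08 km

Δx' ≈ 9.08 km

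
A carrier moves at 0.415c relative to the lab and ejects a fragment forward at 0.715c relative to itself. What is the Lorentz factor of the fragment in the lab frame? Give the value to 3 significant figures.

u_lab = (0.715 + 0.415)/(1 + 0.715×0.415) = 1.130/1.29672 = 0.871426
γ = 1/√(1 − 0.871426²) = 2.04

γ ≈ 2.04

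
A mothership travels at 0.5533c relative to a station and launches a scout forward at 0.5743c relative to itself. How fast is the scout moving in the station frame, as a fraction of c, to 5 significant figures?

u ≈ 0.85569c

Compose boost 2: (0.5743 + 0.5533)/(1 + 0.5743×0.5533) = 1.1276/1.317760 = 0.85569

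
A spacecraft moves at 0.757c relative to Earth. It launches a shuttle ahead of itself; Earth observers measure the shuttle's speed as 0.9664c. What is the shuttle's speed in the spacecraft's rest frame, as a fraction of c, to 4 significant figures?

u' ≈ 0.7801c

Inverse velocity addition: u' = (u − v)/(1 − uv/c²)
= (0.9664 − 0.757)/(1 − 0.9664×0.757) = 0.2094/0.268435 = 0.7801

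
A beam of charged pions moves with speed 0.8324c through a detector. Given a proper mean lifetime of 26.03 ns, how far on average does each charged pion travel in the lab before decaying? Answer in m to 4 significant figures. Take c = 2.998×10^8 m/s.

d ≈ 11.72 m

γ = 1/√(1 − 0.8324²) = 1.80448
Dilated lifetime: Δt = γτ₀ = 1.80448 × 26.03 ns = 46.9707 ns
d = vΔt = 0.8324c × 46.9707 ns = 2.49554×10^8 m/s × 4.69707×10^-8 s = 11.72 m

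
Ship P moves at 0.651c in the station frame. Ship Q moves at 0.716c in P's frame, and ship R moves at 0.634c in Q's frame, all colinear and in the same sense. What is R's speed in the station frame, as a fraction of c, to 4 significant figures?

u ≈ 0.9844c

Compose boost 2: (0.716 + 0.651)/(1 + 0.716×0.651) = 1.367/1.46612 = 0.932396
Compose boost 3: (0.634 + 0.932396)/(1 + 0.634×0.932396) = 1.56640/1.59114 = 0.9844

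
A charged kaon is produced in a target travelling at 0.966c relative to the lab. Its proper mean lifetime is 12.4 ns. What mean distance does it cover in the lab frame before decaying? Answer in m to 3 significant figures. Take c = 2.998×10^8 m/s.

d ≈ 13.9 m

γ = 1/√(1 − 0.966²) = 3.8678
Dilated lifetime: Δt = γτ₀ = 3.8678 × 12.4 ns = 47.961 ns
d = vΔt = 0.966c × 47.961 ns = 2.8961×10^8 m/s × 4.7961×10^-8 s = 13.9 m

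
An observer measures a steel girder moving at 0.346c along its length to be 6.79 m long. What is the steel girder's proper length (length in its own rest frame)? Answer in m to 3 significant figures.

γ = 1/√(1 − 0.346²) = 1.0658
L₀ = γL = 1.0658 × 6.79 = 7.24 m

L₀ ≈ 7.24 m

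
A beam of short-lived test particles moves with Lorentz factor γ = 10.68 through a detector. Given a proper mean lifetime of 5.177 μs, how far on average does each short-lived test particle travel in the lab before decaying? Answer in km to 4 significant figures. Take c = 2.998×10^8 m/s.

β = √(1 − 1/γ²) = √(1 − 1/10.68²) = 0.995607
Dilated lifetime: Δt = γτ₀ = 10.68 × 5.177 μs = 55.2904 μs
d = vΔt = 0.995607c × 55.2904 μs = 2.98483×10^8 m/s × 5.52904×10^-5 s = 16.50 km

d ≈ 16.50 km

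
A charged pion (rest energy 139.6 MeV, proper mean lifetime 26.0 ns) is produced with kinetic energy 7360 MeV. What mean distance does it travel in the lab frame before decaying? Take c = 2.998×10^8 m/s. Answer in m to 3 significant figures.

γ = 1 + K/(m₀c²) = 1 + 7360/139.6 = 53.722
β = √(1 − 1/γ²) = 0.99983
Dilated lifetime: γτ₀ = 53.722 × 26.0 ns = 1396.8 ns
d = βc·γτ₀ = 0.99983 × (2.998×10^8 m/s) × 1.3968×10^-6 s = 419 m

d ≈ 419 m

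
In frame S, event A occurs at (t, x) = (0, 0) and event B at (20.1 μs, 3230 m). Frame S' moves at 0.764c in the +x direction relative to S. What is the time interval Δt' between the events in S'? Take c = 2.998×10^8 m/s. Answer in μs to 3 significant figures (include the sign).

Δt' ≈ 18.4 μs

γ = 1/√(1 − 0.764²) = 1.5499
Δt' = γ(Δt − vΔx/c²) = 1.5499 × (20.1 μs − 0.764×3230 m / (2.998×10^8 m/s))
= 1.5499 × (11.869 μs) = 18.4 μs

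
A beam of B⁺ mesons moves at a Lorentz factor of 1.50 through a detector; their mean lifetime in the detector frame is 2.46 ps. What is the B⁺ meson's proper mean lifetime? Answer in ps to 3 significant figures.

τ₀ ≈ 1.64 ps

γ = 1.50 (given)
Proper time: τ₀ = Δt/γ = 2.46/1.50 = 1.64 ps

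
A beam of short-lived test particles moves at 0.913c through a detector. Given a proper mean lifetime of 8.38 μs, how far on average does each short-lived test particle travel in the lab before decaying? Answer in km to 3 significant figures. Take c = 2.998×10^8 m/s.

γ = 1/√(1 − 0.913²) = 2.4512
Dilated lifetime: Δt = γτ₀ = 2.4512 × 8.38 μs = 20.541 μs
d = vΔt = 0.913c × 20.541 μs = 2.7372×10^8 m/s × 2.0541×10^-5 s = 5.62 km

d ≈ 5.62 km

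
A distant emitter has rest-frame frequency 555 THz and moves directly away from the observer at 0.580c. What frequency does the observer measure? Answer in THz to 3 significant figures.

Relativistic Doppler: f_obs = f_src √((1−β)/(1+β))
= 555 × √(0.42000/1.5800) = 555 × 0.51558 = 286 THz

f_obs ≈ 286 THz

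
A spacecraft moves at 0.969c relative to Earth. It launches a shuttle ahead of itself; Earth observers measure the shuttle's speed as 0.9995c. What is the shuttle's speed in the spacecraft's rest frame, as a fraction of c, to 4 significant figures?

Inverse velocity addition: u' = (u − v)/(1 − uv/c²)
= (0.9995 − 0.969)/(1 − 0.9995×0.969) = 0.03050/0.0314845 = 0.9687

u' ≈ 0.9687c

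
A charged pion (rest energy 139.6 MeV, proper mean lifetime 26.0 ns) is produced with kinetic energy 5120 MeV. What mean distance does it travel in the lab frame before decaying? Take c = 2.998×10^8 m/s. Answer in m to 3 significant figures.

γ = 1 + K/(m₀c²) = 1 + 5120/139.6 = 37.676
β = √(1 − 1/γ²) = 0.99965
Dilated lifetime: γτ₀ = 37.676 × 26.0 ns = 979.58 ns
d = βc·γτ₀ = 0.99965 × (2.998×10^8 m/s) × 9.7958×10^-7 s = 294 m

d ≈ 294 m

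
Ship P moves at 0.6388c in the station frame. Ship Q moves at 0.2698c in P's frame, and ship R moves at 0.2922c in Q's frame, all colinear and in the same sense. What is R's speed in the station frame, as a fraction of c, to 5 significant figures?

u ≈ 0.87017c

Compose boost 2: (0.2698 + 0.6388)/(1 + 0.2698×0.6388) = 0.90860/1.172348 = 0.7750257
Compose boost 3: (0.2922 + 0.7750257)/(1 + 0.2922×0.7750257) = 1.067226/1.226463 = 0.87017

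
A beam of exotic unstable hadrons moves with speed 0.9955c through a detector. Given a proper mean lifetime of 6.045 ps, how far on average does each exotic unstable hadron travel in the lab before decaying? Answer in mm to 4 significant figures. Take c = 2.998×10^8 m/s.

d ≈ 19.04 mm

γ = 1/√(1 − 0.9955²) = 10.5528
Dilated lifetime: Δt = γτ₀ = 10.5528 × 6.045 ps = 63.7917 ps
d = vΔt = 0.9955c × 63.7917 ps = 2.98451×10^8 m/s × 6.37917×10^-11 s = 19.04 mm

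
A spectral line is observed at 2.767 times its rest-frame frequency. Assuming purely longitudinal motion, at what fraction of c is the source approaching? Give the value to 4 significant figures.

f_obs/f_src = √((1+β)/(1−β)) = 2.767  ⇒  (1+β)/(1−β) = 7.65629
β = |1 − D²|/(1 + D²) = |1 − 7.65629|/(1 + 7.65629) = 0.7690

β ≈ 0.7690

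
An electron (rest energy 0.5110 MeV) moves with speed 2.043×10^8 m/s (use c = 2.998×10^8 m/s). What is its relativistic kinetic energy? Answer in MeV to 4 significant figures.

β = v/c = 2.043×10^8 / 2.998×10^8 = 0.681454
γ = 1/√(1 − 0.681454²) = 1.36638
K = (γ − 1)m₀c² = (1.36638 − 1) × 0.5110 MeV = 0.366380 × 0.5110 MeV = 0.1872 MeV

K ≈ 0.1872 MeV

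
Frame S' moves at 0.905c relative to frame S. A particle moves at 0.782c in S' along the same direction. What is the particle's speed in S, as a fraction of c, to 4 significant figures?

Relativistic velocity addition: u = (u' + v)/(1 + u'v/c²)
= (0.782 + 0.905)/(1 + 0.782×0.905) = 1.687/1.70771 = 0.9879

u ≈ 0.9879c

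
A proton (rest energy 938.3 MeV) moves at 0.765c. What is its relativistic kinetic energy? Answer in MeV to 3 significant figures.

K ≈ 519 MeV

γ = 1/√(1 − 0.765²) = 1.5527
K = (γ − 1)m₀c² = (1.5527 − 1) × 938.3 MeV = 0.55272 × 938.3 MeV = 519 MeV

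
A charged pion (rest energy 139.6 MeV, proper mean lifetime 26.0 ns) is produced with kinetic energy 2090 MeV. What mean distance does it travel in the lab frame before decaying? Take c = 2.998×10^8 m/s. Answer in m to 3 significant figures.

d ≈ 124 m

γ = 1 + K/(m₀c²) = 1 + 2090/139.6 = 15.971
β = √(1 − 1/γ²) = 0.99804
Dilated lifetime: γτ₀ = 15.971 × 26.0 ns = 415.26 ns
d = βc·γτ₀ = 0.99804 × (2.998×10^8 m/s) × 4.1526×10^-7 s = 124 m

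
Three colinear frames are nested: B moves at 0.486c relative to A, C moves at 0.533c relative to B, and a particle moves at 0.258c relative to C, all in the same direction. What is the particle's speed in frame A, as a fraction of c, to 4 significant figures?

Compose boost 2: (0.533 + 0.486)/(1 + 0.533×0.486) = 1.019/1.25904 = 0.809348
Compose boost 3: (0.258 + 0.809348)/(1 + 0.258×0.809348) = 1.06735/1.20881 = 0.8830

u ≈ 0.8830c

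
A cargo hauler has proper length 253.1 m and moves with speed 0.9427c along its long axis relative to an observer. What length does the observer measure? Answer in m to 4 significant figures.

γ = 1/√(1 − 0.9427²) = 2.99723
Length contraction: L = L₀/γ = 253.1/2.99723 = 84.44 m

L ≈ 84.44 m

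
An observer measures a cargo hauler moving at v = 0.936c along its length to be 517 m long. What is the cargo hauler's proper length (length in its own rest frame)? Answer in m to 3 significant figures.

L₀ ≈ 1470 m

γ = 1/√(1 − 0.936²) = 2.8409
L₀ = γL = 2.8409 × 517 = 1470 m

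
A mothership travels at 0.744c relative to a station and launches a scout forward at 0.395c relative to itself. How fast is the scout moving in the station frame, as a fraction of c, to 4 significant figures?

u ≈ 0.8803c

Compose boost 2: (0.395 + 0.744)/(1 + 0.395×0.744) = 1.139/1.29388 = 0.8803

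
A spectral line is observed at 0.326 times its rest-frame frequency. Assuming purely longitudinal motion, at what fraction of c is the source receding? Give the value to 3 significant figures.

f_obs/f_src = √((1−β)/(1+β)) = 0.326  ⇒  (1−β)/(1+β) = 0.10628
β = |1 − D²|/(1 + D²) = |1 − 0.10628|/(1 + 0.10628) = 0.808

β ≈ 0.808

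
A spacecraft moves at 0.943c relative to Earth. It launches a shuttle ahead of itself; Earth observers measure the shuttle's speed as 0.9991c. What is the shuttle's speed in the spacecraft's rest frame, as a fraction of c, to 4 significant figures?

Inverse velocity addition: u' = (u − v)/(1 − uv/c²)
= (0.9991 − 0.943)/(1 − 0.9991×0.943) = 0.05610/0.0578487 = 0.9698

u' ≈ 0.9698c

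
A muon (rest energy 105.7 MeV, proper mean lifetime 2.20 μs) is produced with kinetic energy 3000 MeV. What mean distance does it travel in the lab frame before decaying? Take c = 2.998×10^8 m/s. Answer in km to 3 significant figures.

γ = 1 + K/(m₀c²) = 1 + 3000/105.7 = 29.382
β = √(1 − 1/γ²) = 0.99942
Dilated lifetime: γτ₀ = 29.382 × 2.20 μs = 64.641 μs
d = βc·γτ₀ = 0.99942 × (2.998×10^8 m/s) × 6.4641×10^-5 s = 19.4 km

d ≈ 19.4 km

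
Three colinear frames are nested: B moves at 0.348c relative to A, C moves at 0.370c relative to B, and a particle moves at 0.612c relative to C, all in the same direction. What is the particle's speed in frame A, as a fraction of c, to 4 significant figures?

u ≈ 0.8984c

Compose boost 2: (0.370 + 0.348)/(1 + 0.370×0.348) = 0.7180/1.12876 = 0.636096
Compose boost 3: (0.612 + 0.636096)/(1 + 0.612×0.636096) = 1.24810/1.38929 = 0.8984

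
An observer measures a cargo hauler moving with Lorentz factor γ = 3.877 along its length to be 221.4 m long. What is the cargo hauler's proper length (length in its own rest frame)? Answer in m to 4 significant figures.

L₀ ≈ 858.4 m

γ = 3.877 (given)
L₀ = γL = 3.877 × 221.4 = 858.4 m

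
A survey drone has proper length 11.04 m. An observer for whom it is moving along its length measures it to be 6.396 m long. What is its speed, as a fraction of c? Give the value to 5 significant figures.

γ = L₀/L = 11.04/6.396 = 1.726079
β = √(1 − 1/γ²) = 0.81508

β ≈ 0.81508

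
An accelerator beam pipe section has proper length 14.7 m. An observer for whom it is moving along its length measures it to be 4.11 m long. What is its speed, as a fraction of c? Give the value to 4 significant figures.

γ = L₀/L = 14.7/4.11 = 3.57664
β = √(1 − 1/γ²) = 0.9601

β ≈ 0.9601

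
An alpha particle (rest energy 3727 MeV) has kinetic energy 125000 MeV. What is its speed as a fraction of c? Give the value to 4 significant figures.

γ = 1 + K/(m₀c²) = 1 + 125000/3727 = 34.5390
β = √(1 − 1/γ²) = 0.9996

β ≈ 0.9996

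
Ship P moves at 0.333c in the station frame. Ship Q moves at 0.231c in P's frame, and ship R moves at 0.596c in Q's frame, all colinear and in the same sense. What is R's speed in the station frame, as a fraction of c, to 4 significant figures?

Compose boost 2: (0.231 + 0.333)/(1 + 0.231×0.333) = 0.5640/1.07692 = 0.523714
Compose boost 3: (0.596 + 0.523714)/(1 + 0.596×0.523714) = 1.11971/1.31213 = 0.8534

u ≈ 0.8534c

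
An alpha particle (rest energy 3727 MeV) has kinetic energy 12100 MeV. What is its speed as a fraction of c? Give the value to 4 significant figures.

γ = 1 + K/(m₀c²) = 1 + 12100/3727 = 4.24658
β = √(1 − 1/γ²) = 0.9719

β ≈ 0.9719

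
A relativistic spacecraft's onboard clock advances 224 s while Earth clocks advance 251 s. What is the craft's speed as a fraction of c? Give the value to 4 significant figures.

β ≈ 0.4512

γ = Δt/τ₀ = 251/224 = 1.12054
β = √(1 − 1/γ²) = √(1 − 1/1.12054²) = 0.4512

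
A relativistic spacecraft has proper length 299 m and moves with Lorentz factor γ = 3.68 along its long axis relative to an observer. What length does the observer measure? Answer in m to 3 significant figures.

L ≈ 81.2 m

γ = 3.68 (given)
Length contraction: L = L₀/γ = 299/3.68 = 81.2 m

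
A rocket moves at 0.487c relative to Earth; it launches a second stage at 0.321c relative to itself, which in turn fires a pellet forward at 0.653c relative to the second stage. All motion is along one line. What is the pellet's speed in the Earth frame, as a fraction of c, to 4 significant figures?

u ≈ 0.9282c

Compose boost 2: (0.321 + 0.487)/(1 + 0.321×0.487) = 0.8080/1.15633 = 0.698764
Compose boost 3: (0.653 + 0.698764)/(1 + 0.653×0.698764) = 1.35176/1.45629 = 0.9282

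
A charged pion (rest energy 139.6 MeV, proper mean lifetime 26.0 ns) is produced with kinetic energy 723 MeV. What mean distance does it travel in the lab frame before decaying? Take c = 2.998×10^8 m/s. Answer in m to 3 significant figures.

d ≈ 47.5 m

γ = 1 + K/(m₀c²) = 1 + 723/139.6 = 6.1791
β = √(1 − 1/γ²) = 0.98682
Dilated lifetime: γτ₀ = 6.1791 × 26.0 ns = 160.66 ns
d = βc·γτ₀ = 0.98682 × (2.998×10^8 m/s) × 1.6066×10^-7 s = 47.5 m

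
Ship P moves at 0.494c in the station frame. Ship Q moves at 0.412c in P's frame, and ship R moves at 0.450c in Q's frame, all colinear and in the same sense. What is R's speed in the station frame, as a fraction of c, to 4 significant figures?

Compose boost 2: (0.412 + 0.494)/(1 + 0.412×0.494) = 0.9060/1.20353 = 0.752787
Compose boost 3: (0.450 + 0.752787)/(1 + 0.450×0.752787) = 1.20279/1.33875 = 0.8984

u ≈ 0.8984c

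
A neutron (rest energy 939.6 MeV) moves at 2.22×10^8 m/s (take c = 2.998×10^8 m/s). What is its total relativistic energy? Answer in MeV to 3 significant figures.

E ≈ 1400 MeV

β = v/c = 2.22×10^8 / 2.998×10^8 = 0.74049
γ = 1/√(1 − 0.74049²) = 1.4880
E = γm₀c² = 1.4880 × 939.6 MeV = 1400 MeV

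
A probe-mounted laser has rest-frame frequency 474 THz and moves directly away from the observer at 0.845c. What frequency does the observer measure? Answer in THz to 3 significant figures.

Relativistic Doppler: f_obs = f_src √((1−β)/(1+β))
= 474 × √(0.15500/1.8450) = 474 × 0.28985 = 137 THz

f_obs ≈ 137 THz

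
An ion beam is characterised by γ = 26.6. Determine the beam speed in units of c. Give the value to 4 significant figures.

β ≈ 0.9993

β = √(1 − 1/γ²) = √(1 − 1/26.6²) = √(0.998587) = 0.9993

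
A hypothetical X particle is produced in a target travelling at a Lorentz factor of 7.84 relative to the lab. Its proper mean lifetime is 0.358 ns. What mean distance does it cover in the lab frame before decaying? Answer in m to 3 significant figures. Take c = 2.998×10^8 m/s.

β = √(1 − 1/γ²) = √(1 − 1/7.84²) = 0.99183
Dilated lifetime: Δt = γτ₀ = 7.84 × 0.358 ns = 2.8067 ns
d = vΔt = 0.99183c × 2.8067 ns = 2.9735×10^8 m/s × 2.8067×10^-9 s = 0.835 m

d ≈ 0.835 m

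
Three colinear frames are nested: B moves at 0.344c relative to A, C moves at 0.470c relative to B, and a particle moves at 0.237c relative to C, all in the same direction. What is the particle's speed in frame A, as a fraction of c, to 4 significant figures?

u ≈ 0.8042c

Compose boost 2: (0.470 + 0.344)/(1 + 0.470×0.344) = 0.8140/1.16168 = 0.700709
Compose boost 3: (0.237 + 0.700709)/(1 + 0.237×0.700709) = 0.937709/1.16607 = 0.8042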